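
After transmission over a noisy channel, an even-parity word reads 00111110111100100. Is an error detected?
Sum of received bits: 0+0+1+1+1+1+1+0+1+1+1+1+0+0+1+0+0 = 10; 10 mod 2 = 0. Result is 0 → no error detected.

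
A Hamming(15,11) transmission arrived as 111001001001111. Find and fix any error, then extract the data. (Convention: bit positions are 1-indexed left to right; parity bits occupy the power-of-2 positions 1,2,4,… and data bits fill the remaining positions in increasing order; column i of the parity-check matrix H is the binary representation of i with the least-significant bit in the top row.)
Syndrome s = H · r^T (mod 2), r = 111001001001111:
  s[0] = (101010101010101)·(111001001001111) mod 2 = 1+0+1+0+0+0+0+0+1+0+0+0+1+0+1 mod 2 = 1
  s[1] = (011001100110011)·(111001001001111) mod 2 = 0+1+1+0+0+1+0+0+0+0+0+0+0+1+1 mod 2 = 1
  s[2] = (000111100001111)·(111001001001111) mod 2 = 0+0+0+0+0+1+0+0+0+0+0+1+1+1+1 mod 2 = 1
  s[3] = (000000011111111)·(111001001001111) mod 2 = 0+0+0+0+0+0+0+0+1+0+0+1+1+1+1 mod 2 = 1
Syndrome = 1111
Column 15 of H equals this syndrome → error at bit 15 (1-indexed).
Flip bit 15: 111001001001111 → 111001001001110
Extract data bits at positions {3,5,6,7,9,10,11,12,13,14,15}: 10101001110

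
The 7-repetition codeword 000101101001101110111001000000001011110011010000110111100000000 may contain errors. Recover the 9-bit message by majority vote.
Split into 7-bit blocks and majority-vote each:
  block 1 = 0001011: 3 ones, 4 zeros → 0
  block 2 = 0100110: 3 ones, 4 zeros → 0
  block 3 = 1110111: 6 ones, 1 zeros → 1
  block 4 = 0010000: 1 ones, 6 zeros → 0
  block 5 = 0000101: 2 ones, 5 zeros → 0
  block 6 = 1110011: 5 ones, 2 zeros → 1
  block 7 = 0100001: 2 ones, 5 zeros → 0
  block 8 = 1011110: 5 ones, 2 zeros → 1
  block 9 = 0000000: 0 ones, 7 zeros → 0
Decoded = 001001010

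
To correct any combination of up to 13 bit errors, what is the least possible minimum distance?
Correcting t errors requires d_min ≥ 2t + 1 = 2·13 + 1 = 27.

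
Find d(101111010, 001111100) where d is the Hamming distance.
XOR = 100000110, count of 1s = 3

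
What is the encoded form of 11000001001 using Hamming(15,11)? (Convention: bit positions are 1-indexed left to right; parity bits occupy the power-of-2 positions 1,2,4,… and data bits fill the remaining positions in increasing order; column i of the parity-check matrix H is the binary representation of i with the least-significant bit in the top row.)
Codeword c = d · G (mod 2), d = 11000001001:
  c[0] = d·G[:,0] = (11000001001)·(11011010101) mod 2 = 1+1+0+0+0+0+0+0+0+0+1 mod 2 = 1
  c[1] = d·G[:,1] = (11000001001)·(10110110011) mod 2 = 1+0+0+0+0+0+0+0+0+0+1 mod 2 = 0
  c[2] = d·G[:,2] = (11000001001)·(10000000000) mod 2 = 1+0+0+0+0+0+0+0+0+0+0 mod 2 = 1
  c[3] = d·G[:,3] = (11000001001)·(01110001111) mod 2 = 0+1+0+0+0+0+0+1+0+0+1 mod 2 = 1
  c[4] = d·G[:,4] = (11000001001)·(01000000000) mod 2 = 0+1+0+0+0+0+0+0+0+0+0 mod 2 = 1
  c[5] = d·G[:,5] = (11000001001)·(00100000000) mod 2 = 0+0+0+0+0+0+0+0+0+0+0 mod 2 = 0
  c[6] = d·G[:,6] = (11000001001)·(00010000000) mod 2 = 0+0+0+0+0+0+0+0+0+0+0 mod 2 = 0
  c[7] = d·G[:,7] = (11000001001)·(00001111111) mod 2 = 0+0+0+0+0+0+0+1+0+0+1 mod 2 = 0
  c[8] = d·G[:,8] = (11000001001)·(00001000000) mod 2 = 0+0+0+0+0+0+0+0+0+0+0 mod 2 = 0
  c[9] = d·G[:,9] = (11000001001)·(00000100000) mod 2 = 0+0+0+0+0+0+0+0+0+0+0 mod 2 = 0
  c[10] = d·G[:,10] = (11000001001)·(00000010000) mod 2 = 0+0+0+0+0+0+0+0+0+0+0 mod 2 = 0
  c[11] = d·G[:,11] = (11000001001)·(00000001000) mod 2 = 0+0+0+0+0+0+0+1+0+0+0 mod 2 = 1
  c[12] = d·G[:,12] = (11000001001)·(00000000100) mod 2 = 0+0+0+0+0+0+0+0+0+0+0 mod 2 = 0
  c[13] = d·G[:,13] = (11000001001)·(00000000010) mod 2 = 0+0+0+0+0+0+0+0+0+0+0 mod 2 = 0
  c[14] = d·G[:,14] = (11000001001)·(00000000001) mod 2 = 0+0+0+0+0+0+0+0+0+0+1 mod 2 = 1
Codeword = 101110000001001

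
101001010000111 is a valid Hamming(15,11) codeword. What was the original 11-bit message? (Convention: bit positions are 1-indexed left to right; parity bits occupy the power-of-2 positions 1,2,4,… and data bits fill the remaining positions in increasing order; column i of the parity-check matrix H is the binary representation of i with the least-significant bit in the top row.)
Parity bits occupy power-of-2 positions; data bits are at positions {3,5,6,7,9,10,11,12,13,14,15} (1-indexed).
Extract: c[3]=1 c[5]=0 c[6]=1 c[7]=0 c[9]=0 c[10]=0 c[11]=0 c[12]=0 c[13]=1 c[14]=1 c[15]=1
Data = 10100000111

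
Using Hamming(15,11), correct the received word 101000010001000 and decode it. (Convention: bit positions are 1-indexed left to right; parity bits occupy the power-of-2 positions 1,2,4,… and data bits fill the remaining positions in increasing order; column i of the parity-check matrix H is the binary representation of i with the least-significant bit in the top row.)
Syndrome s = H · r^T (mod 2), r = 101000010001000:
  s[0] = (101010101010101)·(101000010001000) mod 2 = 1+0+1+0+0+0+0+0+0+0+0+0+0+0+0 mod 2 = 0
  s[1] = (011001100110011)·(101000010001000) mod 2 = 0+0+1+0+0+0+0+0+0+0+0+0+0+0+0 mod 2 = 1
  s[2] = (000111100001111)·(101000010001000) mod 2 = 0+0+0+0+0+0+0+0+0+0+0+1+0+0+0 mod 2 = 1
  s[3] = (000000011111111)·(101000010001000) mod 2 = 0+0+0+0+0+0+0+1+0+0+0+1+0+0+0 mod 2 = 0
Syndrome = 0110
Column 6 of H equals this syndrome → error at bit 6 (1-indexed).
Flip bit 6: 101000010001000 → 101001010001000
Extract data bits at positions {3,5,6,7,9,10,11,12,13,14,15}: 10100001000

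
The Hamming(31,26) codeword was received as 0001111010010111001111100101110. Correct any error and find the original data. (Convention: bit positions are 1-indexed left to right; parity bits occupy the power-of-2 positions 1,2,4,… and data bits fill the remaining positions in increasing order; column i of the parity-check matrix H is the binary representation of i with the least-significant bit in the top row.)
Syndrome s = H · r^T (mod 2), r = 0001111010010111001111100101110:
  s[0] = (1010101010101010101010101010101)·(0001111010010111001111100101110) mod 2 = 0+0+0+0+1+0+1+0+1+0+0+0+0+0+1+0+0+0+1+0+1+0+1+0+0+0+0+0+1+0+0 mod 2 = 0
  s[1] = (0110011001100110011001100110011)·(0001111010010111001111100101110) mod 2 = 0+0+0+0+0+1+1+0+0+0+0+0+0+1+1+0+0+0+1+0+0+1+1+0+0+1+0+0+0+1+0 mod 2 = 1
  s[2] = (0001111000011110000111100001111)·(0001111010010111001111100101110) mod 2 = 0+0+0+1+1+1+1+0+0+0+0+1+0+1+1+0+0+0+0+1+1+1+1+0+0+0+0+1+1+1+0 mod 2 = 0
  s[3] = (0000000111111110000000011111111)·(0001111010010111001111100101110) mod 2 = 0+0+0+0+0+0+0+0+1+0+0+1+0+1+1+0+0+0+0+0+0+0+0+0+0+1+0+1+1+1+0 mod 2 = 0
  s[4] = (0000000000000001111111111111111)·(0001111010010111001111100101110) mod 2 = 0+0+0+0+0+0+0+0+0+0+0+0+0+0+0+1+0+0+1+1+1+1+1+0+0+1+0+1+1+1+0 mod 2 = 0
Syndrome = 01000
Column 2 of H equals this syndrome → error at bit 2 (1-indexed).
Flip bit 2: 0001111010010111001111100101110 → 0101111010010111001111100101110
Extract data bits at positions {3,5,6,7,9,10,11,12,13,14,15,17,18,19,20,21,22,23,24,25,26,27,28,29,30,31}: 01111001011001111100101110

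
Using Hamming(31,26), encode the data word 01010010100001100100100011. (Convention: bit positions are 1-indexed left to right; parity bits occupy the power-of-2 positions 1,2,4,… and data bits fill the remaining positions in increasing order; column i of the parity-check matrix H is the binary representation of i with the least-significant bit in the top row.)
Codeword c = d · G (mod 2), d = 01010010100001100100100011:
  c[0] = d·G[:,0] = (01010010100001100100100011)·(11011010101101010101010101) mod 2 = 0+1+0+1+0+0+1+0+1+0+0+0+0+1+0+0+0+1+0+0+0+0+0+0+0+1 mod 2 = 1
  c[1] = d·G[:,1] = (01010010100001100100100011)·(10110110011011001100110011) mod 2 = 0+0+0+1+0+0+1+0+0+0+0+0+0+1+0+0+0+1+0+0+1+0+0+0+1+1 mod 2 = 1
  c[2] = d·G[:,2] = (01010010100001100100100011)·(10000000000000000000000000) mod 2 = 0+0+0+0+0+0+0+0+0+0+0+0+0+0+0+0+0+0+0+0+0+0+0+0+0+0 mod 2 = 0
  c[3] = d·G[:,3] = (01010010100001100100100011)·(01110001111000111100001111) mod 2 = 0+1+0+1+0+0+0+0+1+0+0+0+0+0+1+0+0+1+0+0+0+0+0+0+1+1 mod 2 = 1
  c[4] = d·G[:,4] = (01010010100001100100100011)·(01000000000000000000000000) mod 2 = 0+1+0+0+0+0+0+0+0+0+0+0+0+0+0+0+0+0+0+0+0+0+0+0+0+0 mod 2 = 1
  c[5] = d·G[:,5] = (01010010100001100100100011)·(00100000000000000000000000) mod 2 = 0+0+0+0+0+0+0+0+0+0+0+0+0+0+0+0+0+0+0+0+0+0+0+0+0+0 mod 2 = 0
  c[6] = d·G[:,6] = (01010010100001100100100011)·(00010000000000000000000000) mod 2 = 0+0+0+1+0+0+0+0+0+0+0+0+0+0+0+0+0+0+0+0+0+0+0+0+0+0 mod 2 = 1
  c[7] = d·G[:,7] = (01010010100001100100100011)·(00001111111000000011111111) mod 2 = 0+0+0+0+0+0+1+0+1+0+0+0+0+0+0+0+0+0+0+0+1+0+0+0+1+1 mod 2 = 1
  c[8] = d·G[:,8] = (01010010100001100100100011)·(00001000000000000000000000) mod 2 = 0+0+0+0+0+0+0+0+0+0+0+0+0+0+0+0+0+0+0+0+0+0+0+0+0+0 mod 2 = 0
  c[9] = d·G[:,9] = (01010010100001100100100011)·(00000100000000000000000000) mod 2 = 0+0+0+0+0+0+0+0+0+0+0+0+0+0+0+0+0+0+0+0+0+0+0+0+0+0 mod 2 = 0
  c[10] = d·G[:,10] = (01010010100001100100100011)·(00000010000000000000000000) mod 2 = 0+0+0+0+0+0+1+0+0+0+0+0+0+0+0+0+0+0+0+0+0+0+0+0+0+0 mod 2 = 1
  c[11] = d·G[:,11] = (01010010100001100100100011)·(00000001000000000000000000) mod 2 = 0+0+0+0+0+0+0+0+0+0+0+0+0+0+0+0+0+0+0+0+0+0+0+0+0+0 mod 2 = 0
  c[12] = d·G[:,12] = (01010010100001100100100011)·(00000000100000000000000000) mod 2 = 0+0+0+0+0+0+0+0+1+0+0+0+0+0+0+0+0+0+0+0+0+0+0+0+0+0 mod 2 = 1
  c[13] = d·G[:,13] = (01010010100001100100100011)·(00000000010000000000000000) mod 2 = 0+0+0+0+0+0+0+0+0+0+0+0+0+0+0+0+0+0+0+0+0+0+0+0+0+0 mod 2 = 0
  c[14] = d·G[:,14] = (01010010100001100100100011)·(00000000001000000000000000) mod 2 = 0+0+0+0+0+0+0+0+0+0+0+0+0+0+0+0+0+0+0+0+0+0+0+0+0+0 mod 2 = 0
  c[15] = d·G[:,15] = (01010010100001100100100011)·(00000000000111111111111111) mod 2 = 0+0+0+0+0+0+0+0+0+0+0+0+0+1+1+0+0+1+0+0+1+0+0+0+1+1 mod 2 = 0
  c[16] = d·G[:,16] = (01010010100001100100100011)·(00000000000100000000000000) mod 2 = 0+0+0+0+0+0+0+0+0+0+0+0+0+0+0+0+0+0+0+0+0+0+0+0+0+0 mod 2 = 0
  c[17] = d·G[:,17] = (01010010100001100100100011)·(00000000000010000000000000) mod 2 = 0+0+0+0+0+0+0+0+0+0+0+0+0+0+0+0+0+0+0+0+0+0+0+0+0+0 mod 2 = 0
  c[18] = d·G[:,18] = (01010010100001100100100011)·(00000000000001000000000000) mod 2 = 0+0+0+0+0+0+0+0+0+0+0+0+0+1+0+0+0+0+0+0+0+0+0+0+0+0 mod 2 = 1
  c[19] = d·G[:,19] = (01010010100001100100100011)·(00000000000000100000000000) mod 2 = 0+0+0+0+0+0+0+0+0+0+0+0+0+0+1+0+0+0+0+0+0+0+0+0+0+0 mod 2 = 1
  c[20] = d·G[:,20] = (01010010100001100100100011)·(00000000000000010000000000) mod 2 = 0+0+0+0+0+0+0+0+0+0+0+0+0+0+0+0+0+0+0+0+0+0+0+0+0+0 mod 2 = 0
  c[21] = d·G[:,21] = (01010010100001100100100011)·(00000000000000001000000000) mod 2 = 0+0+0+0+0+0+0+0+0+0+0+0+0+0+0+0+0+0+0+0+0+0+0+0+0+0 mod 2 = 0
  c[22] = d·G[:,22] = (01010010100001100100100011)·(00000000000000000100000000) mod 2 = 0+0+0+0+0+0+0+0+0+0+0+0+0+0+0+0+0+1+0+0+0+0+0+0+0+0 mod 2 = 1
  c[23] = d·G[:,23] = (01010010100001100100100011)·(00000000000000000010000000) mod 2 = 0+0+0+0+0+0+0+0+0+0+0+0+0+0+0+0+0+0+0+0+0+0+0+0+0+0 mod 2 = 0
  c[24] = d·G[:,24] = (01010010100001100100100011)·(00000000000000000001000000) mod 2 = 0+0+0+0+0+0+0+0+0+0+0+0+0+0+0+0+0+0+0+0+0+0+0+0+0+0 mod 2 = 0
  c[25] = d·G[:,25] = (01010010100001100100100011)·(00000000000000000000100000) mod 2 = 0+0+0+0+0+0+0+0+0+0+0+0+0+0+0+0+0+0+0+0+1+0+0+0+0+0 mod 2 = 1
  c[26] = d·G[:,26] = (01010010100001100100100011)·(00000000000000000000010000) mod 2 = 0+0+0+0+0+0+0+0+0+0+0+0+0+0+0+0+0+0+0+0+0+0+0+0+0+0 mod 2 = 0
  c[27] = d·G[:,27] = (01010010100001100100100011)·(00000000000000000000001000) mod 2 = 0+0+0+0+0+0+0+0+0+0+0+0+0+0+0+0+0+0+0+0+0+0+0+0+0+0 mod 2 = 0
  c[28] = d·G[:,28] = (01010010100001100100100011)·(00000000000000000000000100) mod 2 = 0+0+0+0+0+0+0+0+0+0+0+0+0+0+0+0+0+0+0+0+0+0+0+0+0+0 mod 2 = 0
  c[29] = d·G[:,29] = (01010010100001100100100011)·(00000000000000000000000010) mod 2 = 0+0+0+0+0+0+0+0+0+0+0+0+0+0+0+0+0+0+0+0+0+0+0+0+1+0 mod 2 = 1
  c[30] = d·G[:,30] = (01010010100001100100100011)·(00000000000000000000000001) mod 2 = 0+0+0+0+0+0+0+0+0+0+0+0+0+0+0+0+0+0+0+0+0+0+0+0+0+1 mod 2 = 1
Codeword = 1101101100101000001100100100011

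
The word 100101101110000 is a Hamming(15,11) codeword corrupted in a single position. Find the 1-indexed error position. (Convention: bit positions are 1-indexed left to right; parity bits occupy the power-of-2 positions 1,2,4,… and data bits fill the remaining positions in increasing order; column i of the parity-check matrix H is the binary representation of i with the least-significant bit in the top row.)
Syndrome s = H · r^T (mod 2), r = 100101101110000:
  s[0] = (101010101010101)·(100101101110000) mod 2 = 1+0+0+0+0+0+1+0+1+0+1+0+0+0+0 mod 2 = 0
  s[1] = (011001100110011)·(100101101110000) mod 2 = 0+0+0+0+0+1+1+0+0+1+1+0+0+0+0 mod 2 = 0
  s[2] = (000111100001111)·(100101101110000) mod 2 = 0+0+0+1+0+1+1+0+0+0+0+0+0+0+0 mod 2 = 1
  s[3] = (000000011111111)·(100101101110000) mod 2 = 0+0+0+0+0+0+0+0+1+1+1+0+0+0+0 mod 2 = 1
Syndrome = 0011
Column i of H is the binary representation of i, so the syndrome is the binary index of the flipped bit.
Read s = 0011 with s[0] as LSB: 0·2^0 + 0·2^1 + 1·2^2 + 1·2^3 = 12.
Error is at bit position 12.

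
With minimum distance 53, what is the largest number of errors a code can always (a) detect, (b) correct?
(a) Detection requires d_min ≥ e+1, so e ≤ d_min − 1 = 52.
(b) Correction requires d_min ≥ 2t+1, so t ≤ ⌊(d_min − 1)/2⌋ = ⌊52/2⌋ = 26.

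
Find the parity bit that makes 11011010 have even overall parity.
Sum of data bits: 1+1+0+1+1+0+1+0 = 5.
5 mod 2 = 1, so parity bit = 1.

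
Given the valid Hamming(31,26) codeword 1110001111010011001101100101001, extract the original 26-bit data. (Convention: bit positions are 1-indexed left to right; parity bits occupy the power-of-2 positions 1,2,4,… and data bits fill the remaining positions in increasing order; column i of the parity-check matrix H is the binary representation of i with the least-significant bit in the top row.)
Parity bits occupy power-of-2 positions; data bits are at positions {3,5,6,7,9,10,11,12,13,14,15,17,18,19,20,21,22,23,24,25,26,27,28,29,30,31} (1-indexed).
Extract: c[3]=1 c[5]=0 c[6]=0 c[7]=1 c[9]=1 c[10]=1 c[11]=0 c[12]=1 c[13]=0 c[14]=0 c[15]=1 c[17]=0 c[18]=0 c[19]=1 c[20]=1 c[21]=0 c[22]=1 c[23]=1 c[24]=0 c[25]=0 c[26]=1 c[27]=0 c[28]=1 c[29]=0 c[30]=0 c[31]=1
Data = 10011101001001101100101001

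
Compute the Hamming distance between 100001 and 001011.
XOR = 101010, count of 1s = 3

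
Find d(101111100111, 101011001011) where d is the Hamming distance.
XOR = 000100101100, count of 1s = 4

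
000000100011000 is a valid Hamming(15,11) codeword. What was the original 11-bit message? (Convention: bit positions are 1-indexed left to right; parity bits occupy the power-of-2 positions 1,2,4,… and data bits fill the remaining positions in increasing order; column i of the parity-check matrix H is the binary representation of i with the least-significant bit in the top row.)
Parity bits occupy power-of-2 positions; data bits are at positions {3,5,6,7,9,10,11,12,13,14,15} (1-indexed).
Extract: c[3]=0 c[5]=0 c[6]=0 c[7]=1 c[9]=0 c[10]=0 c[11]=1 c[12]=1 c[13]=0 c[14]=0 c[15]=0
Data = 00010011000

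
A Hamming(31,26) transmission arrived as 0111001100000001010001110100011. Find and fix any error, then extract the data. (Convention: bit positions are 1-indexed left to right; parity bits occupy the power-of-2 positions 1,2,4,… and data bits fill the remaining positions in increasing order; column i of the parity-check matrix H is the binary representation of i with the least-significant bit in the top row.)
Syndrome s = H · r^T (mod 2), r = 0111001100000001010001110100011:
  s[0] = (1010101010101010101010101010101)·(0111001100000001010001110100011) mod 2 = 0+0+1+0+0+0+1+0+0+0+0+0+0+0+0+0+0+0+0+0+0+0+1+0+0+0+0+0+0+0+1 mod 2 = 0
  s[1] = (0110011001100110011001100110011)·(0111001100000001010001110100011) mod 2 = 0+1+1+0+0+0+1+0+0+0+0+0+0+0+0+0+0+1+0+0+0+1+1+0+0+1+0+0+0+1+1 mod 2 = 1
  s[2] = (0001111000011110000111100001111)·(0111001100000001010001110100011) mod 2 = 0+0+0+1+0+0+1+0+0+0+0+0+0+0+0+0+0+0+0+0+0+1+1+0+0+0+0+0+0+1+1 mod 2 = 0
  s[3] = (0000000111111110000000011111111)·(0111001100000001010001110100011) mod 2 = 0+0+0+0+0+0+0+1+0+0+0+0+0+0+0+0+0+0+0+0+0+0+0+1+0+1+0+0+0+1+1 mod 2 = 1
  s[4] = (0000000000000001111111111111111)·(0111001100000001010001110100011) mod 2 = 0+0+0+0+0+0+0+0+0+0+0+0+0+0+0+1+0+1+0+0+0+1+1+1+0+1+0+0+0+1+1 mod 2 = 0
Syndrome = 01010
Column 10 of H equals this syndrome → error at bit 10 (1-indexed).
Flip bit 10: 0111001100000001010001110100011 → 0111001101000001010001110100011
Extract data bits at positions {3,5,6,7,9,10,11,12,13,14,15,17,18,19,20,21,22,23,24,25,26,27,28,29,30,31}: 10010100000010001110100011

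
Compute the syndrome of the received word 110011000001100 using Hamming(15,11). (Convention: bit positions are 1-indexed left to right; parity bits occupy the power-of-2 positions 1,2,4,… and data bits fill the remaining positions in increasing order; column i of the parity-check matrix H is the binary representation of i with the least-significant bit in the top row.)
Syndrome s = H · r^T (mod 2), r = 110011000001100:
  s[0] = (101010101010101)·(110011000001100) mod 2 = 1+0+0+0+1+0+0+0+0+0+0+0+1+0+0 mod 2 = 1
  s[1] = (011001100110011)·(110011000001100) mod 2 = 0+1+0+0+0+1+0+0+0+0+0+0+0+0+0 mod 2 = 0
  s[2] = (000111100001111)·(110011000001100) mod 2 = 0+0+0+0+1+1+0+0+0+0+0+1+1+0+0 mod 2 = 0
  s[3] = (000000011111111)·(110011000001100) mod 2 = 0+0+0+0+0+0+0+0+0+0+0+1+1+0+0 mod 2 = 0
Syndrome = 1000
Non-zero syndrome: error at position 1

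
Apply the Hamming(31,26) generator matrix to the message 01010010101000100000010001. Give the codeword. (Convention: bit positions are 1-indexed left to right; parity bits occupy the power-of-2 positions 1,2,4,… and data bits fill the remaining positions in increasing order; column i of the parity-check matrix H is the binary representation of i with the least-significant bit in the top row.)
Codeword c = d · G (mod 2), d = 01010010101000100000010001:
  c[0] = d·G[:,0] = (01010010101000100000010001)·(11011010101101010101010101) mod 2 = 0+1+0+1+0+0+1+0+1+0+1+0+0+0+0+0+0+0+0+0+0+1+0+0+0+1 mod 2 = 1
  c[1] = d·G[:,1] = (01010010101000100000010001)·(10110110011011001100110011) mod 2 = 0+0+0+1+0+0+1+0+0+0+1+0+0+0+0+0+0+0+0+0+0+1+0+0+0+1 mod 2 = 1
  c[2] = d·G[:,2] = (01010010101000100000010001)·(10000000000000000000000000) mod 2 = 0+0+0+0+0+0+0+0+0+0+0+0+0+0+0+0+0+0+0+0+0+0+0+0+0+0 mod 2 = 0
  c[3] = d·G[:,3] = (01010010101000100000010001)·(01110001111000111100001111) mod 2 = 0+1+0+1+0+0+0+0+1+0+1+0+0+0+1+0+0+0+0+0+0+0+0+0+0+1 mod 2 = 0
  c[4] = d·G[:,4] = (01010010101000100000010001)·(01000000000000000000000000) mod 2 = 0+1+0+0+0+0+0+0+0+0+0+0+0+0+0+0+0+0+0+0+0+0+0+0+0+0 mod 2 = 1
  c[5] = d·G[:,5] = (01010010101000100000010001)·(00100000000000000000000000) mod 2 = 0+0+0+0+0+0+0+0+0+0+0+0+0+0+0+0+0+0+0+0+0+0+0+0+0+0 mod 2 = 0
  c[6] = d·G[:,6] = (01010010101000100000010001)·(00010000000000000000000000) mod 2 = 0+0+0+1+0+0+0+0+0+0+0+0+0+0+0+0+0+0+0+0+0+0+0+0+0+0 mod 2 = 1
  c[7] = d·G[:,7] = (01010010101000100000010001)·(00001111111000000011111111) mod 2 = 0+0+0+0+0+0+1+0+1+0+1+0+0+0+0+0+0+0+0+0+0+1+0+0+0+1 mod 2 = 1
  c[8] = d·G[:,8] = (01010010101000100000010001)·(00001000000000000000000000) mod 2 = 0+0+0+0+0+0+0+0+0+0+0+0+0+0+0+0+0+0+0+0+0+0+0+0+0+0 mod 2 = 0
  c[9] = d·G[:,9] = (01010010101000100000010001)·(00000100000000000000000000) mod 2 = 0+0+0+0+0+0+0+0+0+0+0+0+0+0+0+0+0+0+0+0+0+0+0+0+0+0 mod 2 = 0
  c[10] = d·G[:,10] = (01010010101000100000010001)·(00000010000000000000000000) mod 2 = 0+0+0+0+0+0+1+0+0+0+0+0+0+0+0+0+0+0+0+0+0+0+0+0+0+0 mod 2 = 1
  c[11] = d·G[:,11] = (01010010101000100000010001)·(00000001000000000000000000) mod 2 = 0+0+0+0+0+0+0+0+0+0+0+0+0+0+0+0+0+0+0+0+0+0+0+0+0+0 mod 2 = 0
  c[12] = d·G[:,12] = (01010010101000100000010001)·(00000000100000000000000000) mod 2 = 0+0+0+0+0+0+0+0+1+0+0+0+0+0+0+0+0+0+0+0+0+0+0+0+0+0 mod 2 = 1
  c[13] = d·G[:,13] = (01010010101000100000010001)·(00000000010000000000000000) mod 2 = 0+0+0+0+0+0+0+0+0+0+0+0+0+0+0+0+0+0+0+0+0+0+0+0+0+0 mod 2 = 0
  c[14] = d·G[:,14] = (01010010101000100000010001)·(00000000001000000000000000) mod 2 = 0+0+0+0+0+0+0+0+0+0+1+0+0+0+0+0+0+0+0+0+0+0+0+0+0+0 mod 2 = 1
  c[15] = d·G[:,15] = (01010010101000100000010001)·(00000000000111111111111111) mod 2 = 0+0+0+0+0+0+0+0+0+0+0+0+0+0+1+0+0+0+0+0+0+1+0+0+0+1 mod 2 = 1
  c[16] = d·G[:,16] = (01010010101000100000010001)·(00000000000100000000000000) mod 2 = 0+0+0+0+0+0+0+0+0+0+0+0+0+0+0+0+0+0+0+0+0+0+0+0+0+0 mod 2 = 0
  c[17] = d·G[:,17] = (01010010101000100000010001)·(00000000000010000000000000) mod 2 = 0+0+0+0+0+0+0+0+0+0+0+0+0+0+0+0+0+0+0+0+0+0+0+0+0+0 mod 2 = 0
  c[18] = d·G[:,18] = (01010010101000100000010001)·(00000000000001000000000000) mod 2 = 0+0+0+0+0+0+0+0+0+0+0+0+0+0+0+0+0+0+0+0+0+0+0+0+0+0 mod 2 = 0
  c[19] = d·G[:,19] = (01010010101000100000010001)·(00000000000000100000000000) mod 2 = 0+0+0+0+0+0+0+0+0+0+0+0+0+0+1+0+0+0+0+0+0+0+0+0+0+0 mod 2 = 1
  c[20] = d·G[:,20] = (01010010101000100000010001)·(00000000000000010000000000) mod 2 = 0+0+0+0+0+0+0+0+0+0+0+0+0+0+0+0+0+0+0+0+0+0+0+0+0+0 mod 2 = 0
  c[21] = d·G[:,21] = (01010010101000100000010001)·(00000000000000001000000000) mod 2 = 0+0+0+0+0+0+0+0+0+0+0+0+0+0+0+0+0+0+0+0+0+0+0+0+0+0 mod 2 = 0
  c[22] = d·G[:,22] = (01010010101000100000010001)·(00000000000000000100000000) mod 2 = 0+0+0+0+0+0+0+0+0+0+0+0+0+0+0+0+0+0+0+0+0+0+0+0+0+0 mod 2 = 0
  c[23] = d·G[:,23] = (01010010101000100000010001)·(00000000000000000010000000) mod 2 = 0+0+0+0+0+0+0+0+0+0+0+0+0+0+0+0+0+0+0+0+0+0+0+0+0+0 mod 2 = 0
  c[24] = d·G[:,24] = (01010010101000100000010001)·(00000000000000000001000000) mod 2 = 0+0+0+0+0+0+0+0+0+0+0+0+0+0+0+0+0+0+0+0+0+0+0+0+0+0 mod 2 = 0
  c[25] = d·G[:,25] = (01010010101000100000010001)·(00000000000000000000100000) mod 2 = 0+0+0+0+0+0+0+0+0+0+0+0+0+0+0+0+0+0+0+0+0+0+0+0+0+0 mod 2 = 0
  c[26] = d·G[:,26] = (01010010101000100000010001)·(00000000000000000000010000) mod 2 = 0+0+0+0+0+0+0+0+0+0+0+0+0+0+0+0+0+0+0+0+0+1+0+0+0+0 mod 2 = 1
  c[27] = d·G[:,27] = (01010010101000100000010001)·(00000000000000000000001000) mod 2 = 0+0+0+0+0+0+0+0+0+0+0+0+0+0+0+0+0+0+0+0+0+0+0+0+0+0 mod 2 = 0
  c[28] = d·G[:,28] = (01010010101000100000010001)·(00000000000000000000000100) mod 2 = 0+0+0+0+0+0+0+0+0+0+0+0+0+0+0+0+0+0+0+0+0+0+0+0+0+0 mod 2 = 0
  c[29] = d·G[:,29] = (01010010101000100000010001)·(00000000000000000000000010) mod 2 = 0+0+0+0+0+0+0+0+0+0+0+0+0+0+0+0+0+0+0+0+0+0+0+0+0+0 mod 2 = 0
  c[30] = d·G[:,30] = (01010010101000100000010001)·(00000000000000000000000001) mod 2 = 0+0+0+0+0+0+0+0+0+0+0+0+0+0+0+0+0+0+0+0+0+0+0+0+0+1 mod 2 = 1
Codeword = 1100101100101011000100000010001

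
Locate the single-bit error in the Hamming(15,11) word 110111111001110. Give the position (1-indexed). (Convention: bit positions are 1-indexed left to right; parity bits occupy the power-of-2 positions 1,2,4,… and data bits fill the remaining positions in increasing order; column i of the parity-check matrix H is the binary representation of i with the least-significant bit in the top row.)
Syndrome s = H · r^T (mod 2), r = 110111111001110:
  s[0] = (101010101010101)·(110111111001110) mod 2 = 1+0+0+0+1+0+1+0+1+0+0+0+1+0+0 mod 2 = 1
  s[1] = (011001100110011)·(110111111001110) mod 2 = 0+1+0+0+0+1+1+0+0+0+0+0+0+1+0 mod 2 = 0
  s[2] = (000111100001111)·(110111111001110) mod 2 = 0+0+0+1+1+1+1+0+0+0+0+1+1+1+0 mod 2 = 1
  s[3] = (000000011111111)·(110111111001110) mod 2 = 0+0+0+0+0+0+0+1+1+0+0+1+1+1+0 mod 2 = 1
Syndrome = 1011
Column i of H is the binary representation of i, so the syndrome is the binary index of the flipped bit.
Read s = 1011 with s[0] as LSB: 1·2^0 + 0·2^1 + 1·2^2 + 1·2^3 = 13.
Error is at bit position 13.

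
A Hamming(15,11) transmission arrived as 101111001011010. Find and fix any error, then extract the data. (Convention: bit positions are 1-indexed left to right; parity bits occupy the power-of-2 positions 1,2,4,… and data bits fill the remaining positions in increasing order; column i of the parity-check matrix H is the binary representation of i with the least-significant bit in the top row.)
Syndrome s = H · r^T (mod 2), r = 101111001011010:
  s[0] = (101010101010101)·(101111001011010) mod 2 = 1+0+1+0+1+0+0+0+1+0+1+0+0+0+0 mod 2 = 1
  s[1] = (011001100110011)·(101111001011010) mod 2 = 0+0+1+0+0+1+0+0+0+0+1+0+0+1+0 mod 2 = 0
  s[2] = (000111100001111)·(101111001011010) mod 2 = 0+0+0+1+1+1+0+0+0+0+0+1+0+1+0 mod 2 = 1
  s[3] = (000000011111111)·(101111001011010) mod 2 = 0+0+0+0+0+0+0+0+1+0+1+1+0+1+0 mod 2 = 0
Syndrome = 1010
Column 5 of H equals this syndrome → error at bit 5 (1-indexed).
Flip bit 5: 101111001011010 → 101101001011010
Extract data bits at positions {3,5,6,7,9,10,11,12,13,14,15}: 10101011010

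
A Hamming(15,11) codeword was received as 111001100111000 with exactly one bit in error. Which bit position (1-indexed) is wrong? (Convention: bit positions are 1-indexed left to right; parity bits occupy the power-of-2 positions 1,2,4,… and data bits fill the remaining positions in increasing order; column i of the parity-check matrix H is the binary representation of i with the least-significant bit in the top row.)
Syndrome s = H · r^T (mod 2), r = 111001100111000:
  s[0] = (101010101010101)·(111001100111000) mod 2 = 1+0+1+0+0+0+1+0+0+0+1+0+0+0+0 mod 2 = 0
  s[1] = (011001100110011)·(111001100111000) mod 2 = 0+1+1+0+0+1+1+0+0+1+1+0+0+0+0 mod 2 = 0
  s[2] = (000111100001111)·(111001100111000) mod 2 = 0+0+0+0+0+1+1+0+0+0+0+1+0+0+0 mod 2 = 1
  s[3] = (000000011111111)·(111001100111000) mod 2 = 0+0+0+0+0+0+0+0+0+1+1+1+0+0+0 mod 2 = 1
Syndrome = 0011
Column i of H is the binary representation of i, so the syndrome is the binary index of the flipped bit.
Read s = 0011 with s[0] as LSB: 0·2^0 + 0·2^1 + 1·2^2 + 1·2^3 = 12.
Error is at bit position 12.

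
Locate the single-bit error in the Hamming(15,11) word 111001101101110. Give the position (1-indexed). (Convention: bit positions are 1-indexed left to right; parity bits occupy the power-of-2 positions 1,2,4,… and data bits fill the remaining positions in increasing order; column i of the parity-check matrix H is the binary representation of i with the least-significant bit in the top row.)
Syndrome s = H · r^T (mod 2), r = 111001101101110:
  s[0] = (101010101010101)·(111001101101110) mod 2 = 1+0+1+0+0+0+1+0+1+0+0+0+1+0+0 mod 2 = 1
  s[1] = (011001100110011)·(111001101101110) mod 2 = 0+1+1+0+0+1+1+0+0+1+0+0+0+1+0 mod 2 = 0
  s[2] = (000111100001111)·(111001101101110) mod 2 = 0+0+0+0+0+1+1+0+0+0+0+1+1+1+0 mod 2 = 1
  s[3] = (000000011111111)·(111001101101110) mod 2 = 0+0+0+0+0+0+0+0+1+1+0+1+1+1+0 mod 2 = 1
Syndrome = 1011
Column i of H is the binary representation of i, so the syndrome is the binary index of the flipped bit.
Read s = 1011 with s[0] as LSB: 1·2^0 + 0·2^1 + 1·2^2 + 1·2^3 = 13.
Error is at bit position 13.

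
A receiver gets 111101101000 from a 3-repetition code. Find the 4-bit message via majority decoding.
Split into 3-bit blocks and majority-vote each:
  block 1 = 111: 3 ones, 0 zeros → 1
  block 2 = 101: 2 ones, 1 zeros → 1
  block 3 = 101: 2 ones, 1 zeros → 1
  block 4 = 000: 0 ones, 3 zeros → 0
Decoded = 1110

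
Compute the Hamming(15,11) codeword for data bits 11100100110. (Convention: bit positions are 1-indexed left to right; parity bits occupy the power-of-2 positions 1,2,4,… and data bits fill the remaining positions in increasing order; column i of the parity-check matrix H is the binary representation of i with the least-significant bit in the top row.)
Codeword c = d · G (mod 2), d = 11100100110:
  c[0] = d·G[:,0] = (11100100110)·(11011010101) mod 2 = 1+1+0+0+0+0+0+0+1+0+0 mod 2 = 1
  c[1] = d·G[:,1] = (11100100110)·(10110110011) mod 2 = 1+0+1+0+0+1+0+0+0+1+0 mod 2 = 0
  c[2] = d·G[:,2] = (11100100110)·(10000000000) mod 2 = 1+0+0+0+0+0+0+0+0+0+0 mod 2 = 1
  c[3] = d·G[:,3] = (11100100110)·(01110001111) mod 2 = 0+1+1+0+0+0+0+0+1+1+0 mod 2 = 0
  c[4] = d·G[:,4] = (11100100110)·(01000000000) mod 2 = 0+1+0+0+0+0+0+0+0+0+0 mod 2 = 1
  c[5] = d·G[:,5] = (11100100110)·(00100000000) mod 2 = 0+0+1+0+0+0+0+0+0+0+0 mod 2 = 1
  c[6] = d·G[:,6] = (11100100110)·(00010000000) mod 2 = 0+0+0+0+0+0+0+0+0+0+0 mod 2 = 0
  c[7] = d·G[:,7] = (11100100110)·(00001111111) mod 2 = 0+0+0+0+0+1+0+0+1+1+0 mod 2 = 1
  c[8] = d·G[:,8] = (11100100110)·(00001000000) mod 2 = 0+0+0+0+0+0+0+0+0+0+0 mod 2 = 0
  c[9] = d·G[:,9] = (11100100110)·(00000100000) mod 2 = 0+0+0+0+0+1+0+0+0+0+0 mod 2 = 1
  c[10] = d·G[:,10] = (11100100110)·(00000010000) mod 2 = 0+0+0+0+0+0+0+0+0+0+0 mod 2 = 0
  c[11] = d·G[:,11] = (11100100110)·(00000001000) mod 2 = 0+0+0+0+0+0+0+0+0+0+0 mod 2 = 0
  c[12] = d·G[:,12] = (11100100110)·(00000000100) mod 2 = 0+0+0+0+0+0+0+0+1+0+0 mod 2 = 1
  c[13] = d·G[:,13] = (11100100110)·(00000000010) mod 2 = 0+0+0+0+0+0+0+0+0+1+0 mod 2 = 1
  c[14] = d·G[:,14] = (11100100110)·(00000000001) mod 2 = 0+0+0+0+0+0+0+0+0+0+0 mod 2 = 0
Codeword = 101011010100110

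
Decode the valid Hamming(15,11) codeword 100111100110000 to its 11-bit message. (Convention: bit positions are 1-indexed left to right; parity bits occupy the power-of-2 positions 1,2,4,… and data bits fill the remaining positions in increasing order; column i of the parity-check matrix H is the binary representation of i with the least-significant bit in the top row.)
Parity bits occupy power-of-2 positions; data bits are at positions {3,5,6,7,9,10,11,12,13,14,15} (1-indexed).
Extract: c[3]=0 c[5]=1 c[6]=1 c[7]=1 c[9]=0 c[10]=1 c[11]=1 c[12]=0 c[13]=0 c[14]=0 c[15]=0
Data = 01110110000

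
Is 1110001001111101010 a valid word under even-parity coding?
Sum of all bits: 1+1+1+0+0+0+1+0+0+1+1+1+1+1+0+1+0+1+0 = 11; 11 mod 2 = 1. Result is 1 → parity error detected.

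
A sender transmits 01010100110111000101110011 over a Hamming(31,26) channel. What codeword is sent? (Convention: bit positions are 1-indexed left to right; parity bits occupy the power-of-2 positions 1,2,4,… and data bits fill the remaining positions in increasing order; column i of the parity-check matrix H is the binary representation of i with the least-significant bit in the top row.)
Codeword c = d · G (mod 2), d = 01010100110111000101110011:
  c[0] = d·G[:,0] = (01010100110111000101110011)·(11011010101101010101010101) mod 2 = 0+1+0+1+0+0+0+0+1+0+0+1+0+1+0+0+0+1+0+1+0+1+0+0+0+1 mod 2 = 1
  c[1] = d·G[:,1] = (01010100110111000101110011)·(10110110011011001100110011) mod 2 = 0+0+0+1+0+1+0+0+0+1+0+0+1+1+0+0+0+1+0+0+1+1+0+0+1+1 mod 2 = 0
  c[2] = d·G[:,2] = (01010100110111000101110011)·(10000000000000000000000000) mod 2 = 0+0+0+0+0+0+0+0+0+0+0+0+0+0+0+0+0+0+0+0+0+0+0+0+0+0 mod 2 = 0
  c[3] = d·G[:,3] = (01010100110111000101110011)·(01110001111000111100001111) mod 2 = 0+1+0+1+0+0+0+0+1+1+0+0+0+0+0+0+0+1+0+0+0+0+0+0+1+1 mod 2 = 1
  c[4] = d·G[:,4] = (01010100110111000101110011)·(01000000000000000000000000) mod 2 = 0+1+0+0+0+0+0+0+0+0+0+0+0+0+0+0+0+0+0+0+0+0+0+0+0+0 mod 2 = 1
  c[5] = d·G[:,5] = (01010100110111000101110011)·(00100000000000000000000000) mod 2 = 0+0+0+0+0+0+0+0+0+0+0+0+0+0+0+0+0+0+0+0+0+0+0+0+0+0 mod 2 = 0
  c[6] = d·G[:,6] = (01010100110111000101110011)·(00010000000000000000000000) mod 2 = 0+0+0+1+0+0+0+0+0+0+0+0+0+0+0+0+0+0+0+0+0+0+0+0+0+0 mod 2 = 1
  c[7] = d·G[:,7] = (01010100110111000101110011)·(00001111111000000011111111) mod 2 = 0+0+0+0+0+1+0+0+1+1+0+0+0+0+0+0+0+0+0+1+1+1+0+0+1+1 mod 2 = 0
  c[8] = d·G[:,8] = (01010100110111000101110011)·(00001000000000000000000000) mod 2 = 0+0+0+0+0+0+0+0+0+0+0+0+0+0+0+0+0+0+0+0+0+0+0+0+0+0 mod 2 = 0
  c[9] = d·G[:,9] = (01010100110111000101110011)·(00000100000000000000000000) mod 2 = 0+0+0+0+0+1+0+0+0+0+0+0+0+0+0+0+0+0+0+0+0+0+0+0+0+0 mod 2 = 1
  c[10] = d·G[:,10] = (01010100110111000101110011)·(00000010000000000000000000) mod 2 = 0+0+0+0+0+0+0+0+0+0+0+0+0+0+0+0+0+0+0+0+0+0+0+0+0+0 mod 2 = 0
  c[11] = d·G[:,11] = (01010100110111000101110011)·(00000001000000000000000000) mod 2 = 0+0+0+0+0+0+0+0+0+0+0+0+0+0+0+0+0+0+0+0+0+0+0+0+0+0 mod 2 = 0
  c[12] = d·G[:,12] = (01010100110111000101110011)·(00000000100000000000000000) mod 2 = 0+0+0+0+0+0+0+0+1+0+0+0+0+0+0+0+0+0+0+0+0+0+0+0+0+0 mod 2 = 1
  c[13] = d·G[:,13] = (01010100110111000101110011)·(00000000010000000000000000) mod 2 = 0+0+0+0+0+0+0+0+0+1+0+0+0+0+0+0+0+0+0+0+0+0+0+0+0+0 mod 2 = 1
  c[14] = d·G[:,14] = (01010100110111000101110011)·(00000000001000000000000000) mod 2 = 0+0+0+0+0+0+0+0+0+0+0+0+0+0+0+0+0+0+0+0+0+0+0+0+0+0 mod 2 = 0
  c[15] = d·G[:,15] = (01010100110111000101110011)·(00000000000111111111111111) mod 2 = 0+0+0+0+0+0+0+0+0+0+0+1+1+1+0+0+0+1+0+1+1+1+0+0+1+1 mod 2 = 1
  c[16] = d·G[:,16] = (01010100110111000101110011)·(00000000000100000000000000) mod 2 = 0+0+0+0+0+0+0+0+0+0+0+1+0+0+0+0+0+0+0+0+0+0+0+0+0+0 mod 2 = 1
  c[17] = d·G[:,17] = (01010100110111000101110011)·(00000000000010000000000000) mod 2 = 0+0+0+0+0+0+0+0+0+0+0+0+1+0+0+0+0+0+0+0+0+0+0+0+0+0 mod 2 = 1
  c[18] = d·G[:,18] = (01010100110111000101110011)·(00000000000001000000000000) mod 2 = 0+0+0+0+0+0+0+0+0+0+0+0+0+1+0+0+0+0+0+0+0+0+0+0+0+0 mod 2 = 1
  c[19] = d·G[:,19] = (01010100110111000101110011)·(00000000000000100000000000) mod 2 = 0+0+0+0+0+0+0+0+0+0+0+0+0+0+0+0+0+0+0+0+0+0+0+0+0+0 mod 2 = 0
  c[20] = d·G[:,20] = (01010100110111000101110011)·(00000000000000010000000000) mod 2 = 0+0+0+0+0+0+0+0+0+0+0+0+0+0+0+0+0+0+0+0+0+0+0+0+0+0 mod 2 = 0
  c[21] = d·G[:,21] = (01010100110111000101110011)·(00000000000000001000000000) mod 2 = 0+0+0+0+0+0+0+0+0+0+0+0+0+0+0+0+0+0+0+0+0+0+0+0+0+0 mod 2 = 0
  c[22] = d·G[:,22] = (01010100110111000101110011)·(00000000000000000100000000) mod 2 = 0+0+0+0+0+0+0+0+0+0+0+0+0+0+0+0+0+1+0+0+0+0+0+0+0+0 mod 2 = 1
  c[23] = d·G[:,23] = (01010100110111000101110011)·(00000000000000000010000000) mod 2 = 0+0+0+0+0+0+0+0+0+0+0+0+0+0+0+0+0+0+0+0+0+0+0+0+0+0 mod 2 = 0
  c[24] = d·G[:,24] = (01010100110111000101110011)·(00000000000000000001000000) mod 2 = 0+0+0+0+0+0+0+0+0+0+0+0+0+0+0+0+0+0+0+1+0+0+0+0+0+0 mod 2 = 1
  c[25] = d·G[:,25] = (01010100110111000101110011)·(00000000000000000000100000) mod 2 = 0+0+0+0+0+0+0+0+0+0+0+0+0+0+0+0+0+0+0+0+1+0+0+0+0+0 mod 2 = 1
  c[26] = d·G[:,26] = (01010100110111000101110011)·(00000000000000000000010000) mod 2 = 0+0+0+0+0+0+0+0+0+0+0+0+0+0+0+0+0+0+0+0+0+1+0+0+0+0 mod 2 = 1
  c[27] = d·G[:,27] = (01010100110111000101110011)·(00000000000000000000001000) mod 2 = 0+0+0+0+0+0+0+0+0+0+0+0+0+0+0+0+0+0+0+0+0+0+0+0+0+0 mod 2 = 0
  c[28] = d·G[:,28] = (01010100110111000101110011)·(00000000000000000000000100) mod 2 = 0+0+0+0+0+0+0+0+0+0+0+0+0+0+0+0+0+0+0+0+0+0+0+0+0+0 mod 2 = 0
  c[29] = d·G[:,29] = (01010100110111000101110011)·(00000000000000000000000010) mod 2 = 0+0+0+0+0+0+0+0+0+0+0+0+0+0+0+0+0+0+0+0+0+0+0+0+1+0 mod 2 = 1
  c[30] = d·G[:,30] = (01010100110111000101110011)·(00000000000000000000000001) mod 2 = 0+0+0+0+0+0+0+0+0+0+0+0+0+0+0+0+0+0+0+0+0+0+0+0+0+1 mod 2 = 1
Codeword = 1001101001001101111000101110011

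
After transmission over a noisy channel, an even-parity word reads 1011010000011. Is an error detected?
Sum of received bits: 1+0+1+1+0+1+0+0+0+0+0+1+1 = 6; 6 mod 2 = 0. Result is 0 → no error detected.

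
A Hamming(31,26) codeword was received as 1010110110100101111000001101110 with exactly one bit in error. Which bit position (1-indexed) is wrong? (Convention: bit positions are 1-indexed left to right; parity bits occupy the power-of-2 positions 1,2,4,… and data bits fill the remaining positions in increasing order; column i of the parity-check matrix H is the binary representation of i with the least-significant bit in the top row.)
Syndrome s = H · r^T (mod 2), r = 1010110110100101111000001101110:
  s[0] = (1010101010101010101010101010101)·(1010110110100101111000001101110) mod 2 = 1+0+1+0+1+0+0+0+1+0+1+0+0+0+0+0+1+0+1+0+0+0+0+0+1+0+0+0+1+0+0 mod 2 = 1
  s[1] = (0110011001100110011001100110011)·(1010110110100101111000001101110) mod 2 = 0+0+1+0+0+1+0+0+0+0+1+0+0+1+0+0+0+1+1+0+0+0+0+0+0+1+0+0+0+1+0 mod 2 = 0
  s[2] = (0001111000011110000111100001111)·(1010110110100101111000001101110) mod 2 = 0+0+0+0+1+1+0+0+0+0+0+0+0+1+0+0+0+0+0+0+0+0+0+0+0+0+0+1+1+1+0 mod 2 = 0
  s[3] = (0000000111111110000000011111111)·(1010110110100101111000001101110) mod 2 = 0+0+0+0+0+0+0+1+1+0+1+0+0+1+0+0+0+0+0+0+0+0+0+0+1+1+0+1+1+1+0 mod 2 = 1
  s[4] = (0000000000000001111111111111111)·(1010110110100101111000001101110) mod 2 = 0+0+0+0+0+0+0+0+0+0+0+0+0+0+0+1+1+1+1+0+0+0+0+0+1+1+0+1+1+1+0 mod 2 = 1
Syndrome = 10011
Column i of H is the binary representation of i, so the syndrome is the binary index of the flipped bit.
Read s = 10011 with s[0] as LSB: 1·2^0 + 0·2^1 + 0·2^2 + 1·2^3 + 1·2^4 = 25.
Error is at bit position 25.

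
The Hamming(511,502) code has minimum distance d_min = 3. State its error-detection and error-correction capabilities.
Detection only: up to d_min − 1 = 2 errors.
Correction: up to ⌊(d_min − 1)/2⌋ = ⌊2/2⌋ = 1 errors.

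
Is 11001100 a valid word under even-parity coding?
Sum of all bits: 1+1+0+0+1+1+0+0 = 4; 4 mod 2 = 0. Result is 0 → valid parity.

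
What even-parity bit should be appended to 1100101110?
Sum of data bits: 1+1+0+0+1+0+1+1+1+0 = 6.
6 mod 2 = 0, so parity bit = 0.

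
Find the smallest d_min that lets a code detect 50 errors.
Detecting e errors requires d_min ≥ e + 1 = 50 + 1 = 51.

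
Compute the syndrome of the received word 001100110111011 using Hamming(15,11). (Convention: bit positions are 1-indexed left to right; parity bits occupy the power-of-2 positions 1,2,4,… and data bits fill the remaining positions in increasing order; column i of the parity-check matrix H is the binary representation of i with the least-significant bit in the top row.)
Syndrome s = H · r^T (mod 2), r = 001100110111011:
  s[0] = (101010101010101)·(001100110111011) mod 2 = 0+0+1+0+0+0+1+0+0+0+1+0+0+0+1 mod 2 = 0
  s[1] = (011001100110011)·(001100110111011) mod 2 = 0+0+1+0+0+0+1+0+0+1+1+0+0+1+1 mod 2 = 0
  s[2] = (000111100001111)·(001100110111011) mod 2 = 0+0+0+1+0+0+1+0+0+0+0+1+0+1+1 mod 2 = 1
  s[3] = (000000011111111)·(001100110111011) mod 2 = 0+0+0+0+0+0+0+1+0+1+1+1+0+1+1 mod 2 = 0
Syndrome = 0010
Non-zero syndrome: error at position 4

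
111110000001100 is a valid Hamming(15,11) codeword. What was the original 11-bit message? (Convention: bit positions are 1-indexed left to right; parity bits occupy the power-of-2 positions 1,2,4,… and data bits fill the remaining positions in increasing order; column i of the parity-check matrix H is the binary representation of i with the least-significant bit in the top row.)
Parity bits occupy power-of-2 positions; data bits are at positions {3,5,6,7,9,10,11,12,13,14,15} (1-indexed).
Extract: c[3]=1 c[5]=1 c[6]=0 c[7]=0 c[9]=0 c[10]=0 c[11]=0 c[12]=1 c[13]=1 c[14]=0 c[15]=0
Data = 11000001100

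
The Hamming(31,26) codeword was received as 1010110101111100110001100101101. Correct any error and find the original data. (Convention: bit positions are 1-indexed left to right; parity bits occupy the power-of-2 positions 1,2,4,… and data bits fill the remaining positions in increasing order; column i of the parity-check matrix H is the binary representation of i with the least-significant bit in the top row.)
Syndrome s = H · r^T (mod 2), r = 1010110101111100110001100101101:
  s[0] = (1010101010101010101010101010101)·(1010110101111100110001100101101) mod 2 = 1+0+1+0+1+0+0+0+0+0+1+0+1+0+0+0+1+0+0+0+0+0+1+0+0+0+0+0+1+0+1 mod 2 = 1
  s[1] = (0110011001100110011001100110011)·(1010110101111100110001100101101) mod 2 = 0+0+1+0+0+1+0+0+0+1+1+0+0+1+0+0+0+1+0+0+0+1+1+0+0+1+0+0+0+0+1 mod 2 = 0
  s[2] = (0001111000011110000111100001111)·(1010110101111100110001100101101) mod 2 = 0+0+0+0+1+1+0+0+0+0+0+1+1+1+0+0+0+0+0+0+0+1+1+0+0+0+0+1+1+0+1 mod 2 = 0
  s[3] = (0000000111111110000000011111111)·(1010110101111100110001100101101) mod 2 = 0+0+0+0+0+0+0+1+0+1+1+1+1+1+0+0+0+0+0+0+0+0+0+0+0+1+0+1+1+0+1 mod 2 = 0
  s[4] = (0000000000000001111111111111111)·(1010110101111100110001100101101) mod 2 = 0+0+0+0+0+0+0+0+0+0+0+0+0+0+0+0+1+1+0+0+0+1+1+0+0+1+0+1+1+0+1 mod 2 = 0
Syndrome = 10000
Column 1 of H equals this syndrome → error at bit 1 (1-indexed).
Flip bit 1: 1010110101111100110001100101101 → 0010110101111100110001100101101
Extract data bits at positions {3,5,6,7,9,10,11,12,13,14,15,17,18,19,20,21,22,23,24,25,26,27,28,29,30,31}: 11100111110110001100101101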